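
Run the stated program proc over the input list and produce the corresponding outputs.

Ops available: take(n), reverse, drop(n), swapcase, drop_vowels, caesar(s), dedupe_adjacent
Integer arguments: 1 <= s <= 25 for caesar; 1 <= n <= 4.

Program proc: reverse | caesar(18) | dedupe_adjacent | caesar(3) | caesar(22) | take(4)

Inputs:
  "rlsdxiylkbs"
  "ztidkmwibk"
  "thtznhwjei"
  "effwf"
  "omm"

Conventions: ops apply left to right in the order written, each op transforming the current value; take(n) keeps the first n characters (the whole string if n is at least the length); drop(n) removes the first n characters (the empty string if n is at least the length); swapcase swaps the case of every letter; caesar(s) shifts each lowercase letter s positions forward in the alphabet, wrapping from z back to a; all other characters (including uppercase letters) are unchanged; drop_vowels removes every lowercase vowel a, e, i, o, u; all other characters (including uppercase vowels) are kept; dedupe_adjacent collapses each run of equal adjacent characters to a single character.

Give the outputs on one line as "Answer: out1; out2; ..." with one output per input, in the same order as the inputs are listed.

"jsbc"; "bszn"; "zvan"; "wnwv"; "df"

Execution, op by op:
  "rlsdxiylkbs" -> "sbklyixdslr" -> "ktcdqapvkdj" -> "ktcdqapvkdj" -> "nwfgtdsyngm" -> "jsbcpzoujci" -> "jsbc"
  "ztidkmwibk" -> "kbiwmkditz" -> "ctaoecvalr" -> "ctaoecvalr" -> "fwdrhfydou" -> "bszndbuzkq" -> "bszn"
  "thtznhwjei" -> "iejwhnztht" -> "awbozfrlzl" -> "awbozfrlzl" -> "dzerciuoco" -> "zvanyeqkyk" -> "zvan"
  "effwf" -> "fwffe" -> "xoxxw" -> "xoxw" -> "araz" -> "wnwv" -> "wnwv"
  "omm" -> "mmo" -> "eeg" -> "eg" -> "hj" -> "df" -> "df"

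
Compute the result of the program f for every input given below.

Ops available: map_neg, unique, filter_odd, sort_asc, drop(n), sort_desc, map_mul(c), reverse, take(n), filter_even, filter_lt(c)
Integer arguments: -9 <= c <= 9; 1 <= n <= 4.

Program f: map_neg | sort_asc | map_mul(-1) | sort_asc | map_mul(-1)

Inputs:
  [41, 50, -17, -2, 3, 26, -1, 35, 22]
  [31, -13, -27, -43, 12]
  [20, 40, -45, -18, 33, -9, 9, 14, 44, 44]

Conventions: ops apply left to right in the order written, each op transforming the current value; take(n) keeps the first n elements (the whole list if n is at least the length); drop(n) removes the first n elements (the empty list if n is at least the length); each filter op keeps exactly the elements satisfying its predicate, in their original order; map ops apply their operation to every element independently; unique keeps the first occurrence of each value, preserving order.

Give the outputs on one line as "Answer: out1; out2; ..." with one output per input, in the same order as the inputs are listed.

[17, 2, 1, -3, -22, -26, -35, -41, -50]; [43, 27, 13, -12, -31]; [45, 18, 9, -9, -14, -20, -33, -40, -44, -44]

Execution, op by op:
  [41, 50, -17, -2, 3, 26, -1, 35, 22] -> [-41, -50, 17, 2, -3, -26, 1, -35, -22] -> [-50, -41, -35, -26, -22, -3, 1, 2, 17] -> [50, 41, 35, 26, 22, 3, -1, -2, -17] -> [-17, -2, -1, 3, 22, 26, 35, 41, 50] -> [17, 2, 1, -3, -22, -26, -35, -41, -50]
  [31, -13, -27, -43, 12] -> [-31, 13, 27, 43, -12] -> [-31, -12, 13, 27, 43] -> [31, 12, -13, -27, -43] -> [-43, -27, -13, 12, 31] -> [43, 27, 13, -12, -31]
  [20, 40, -45, -18, 33, -9, 9, 14, 44, 44] -> [-20, -40, 45, 18, -33, 9, -9, -14, -44, -44] -> [-44, -44, -40, -33, -20, -14, -9, 9, 18, 45] -> [44, 44, 40, 33, 20, 14, 9, -9, -18, -45] -> [-45, -18, -9, 9, 14, 20, 33, 40, 44, 44] -> [45, 18, 9, -9, -14, -20, -33, -40, -44, -44]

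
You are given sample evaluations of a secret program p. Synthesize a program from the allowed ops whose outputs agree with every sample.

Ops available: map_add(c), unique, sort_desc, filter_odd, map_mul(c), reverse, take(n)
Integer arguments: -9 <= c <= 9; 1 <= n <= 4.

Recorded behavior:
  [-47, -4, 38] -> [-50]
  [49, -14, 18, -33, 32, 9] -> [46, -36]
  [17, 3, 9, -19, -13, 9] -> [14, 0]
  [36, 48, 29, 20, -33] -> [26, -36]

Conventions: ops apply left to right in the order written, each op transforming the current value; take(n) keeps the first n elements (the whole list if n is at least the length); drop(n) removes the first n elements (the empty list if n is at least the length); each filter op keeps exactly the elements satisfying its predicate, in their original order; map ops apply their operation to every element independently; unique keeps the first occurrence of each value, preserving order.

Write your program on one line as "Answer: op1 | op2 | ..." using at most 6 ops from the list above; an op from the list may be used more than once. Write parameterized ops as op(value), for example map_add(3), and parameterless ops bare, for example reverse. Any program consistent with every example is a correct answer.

filter_odd | map_add(-6) | map_add(7) | map_add(-4) | unique | take(2)

Check, running the answer program on each example:
  [-47, -4, 38] -> [-47] -> [-53] -> [-46] -> [-50] -> [-50] -> [-50]
  [49, -14, 18, -33, 32, 9] -> [49, -33, 9] -> [43, -39, 3] -> [50, -32, 10] -> [46, -36, 6] -> [46, -36, 6] -> [46, -36]
  [17, 3, 9, -19, -13, 9] -> [17, 3, 9, -19, -13, 9] -> [11, -3, 3, -25, -19, 3] -> [18, 4, 10, -18, -12, 10] -> [14, 0, 6, -22, -16, 6] -> [14, 0, 6, -22, -16] -> [14, 0]
  [36, 48, 29, 20, -33] -> [29, -33] -> [23, -39] -> [30, -32] -> [26, -36] -> [26, -36] -> [26, -36]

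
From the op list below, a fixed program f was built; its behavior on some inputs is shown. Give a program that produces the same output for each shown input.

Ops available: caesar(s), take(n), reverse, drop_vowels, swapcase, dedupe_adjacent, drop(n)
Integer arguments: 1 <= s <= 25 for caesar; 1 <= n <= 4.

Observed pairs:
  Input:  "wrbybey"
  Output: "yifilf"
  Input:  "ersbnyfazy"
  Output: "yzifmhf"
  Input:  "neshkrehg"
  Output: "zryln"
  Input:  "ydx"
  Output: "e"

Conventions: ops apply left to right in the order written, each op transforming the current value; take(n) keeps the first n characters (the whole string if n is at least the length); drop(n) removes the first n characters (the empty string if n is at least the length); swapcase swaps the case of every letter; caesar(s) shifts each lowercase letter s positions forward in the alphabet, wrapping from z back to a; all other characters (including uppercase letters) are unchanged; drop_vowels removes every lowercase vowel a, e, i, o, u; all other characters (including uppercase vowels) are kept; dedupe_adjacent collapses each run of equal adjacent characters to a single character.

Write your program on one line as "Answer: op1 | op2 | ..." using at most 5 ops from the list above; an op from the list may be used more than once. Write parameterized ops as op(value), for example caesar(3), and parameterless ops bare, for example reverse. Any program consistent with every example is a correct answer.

caesar(1) | drop_vowels | drop(1) | caesar(7) | caesar(25)

Check, running the answer program on each example:
  "wrbybey" -> "xsczcfz" -> "xsczcfz" -> "sczcfz" -> "zjgjmg" -> "yifilf"
  "ersbnyfazy" -> "fstcozgbaz" -> "fstczgbz" -> "stczgbz" -> "zajgnig" -> "yzifmhf"
  "neshkrehg" -> "oftilsfih" -> "ftlsfh" -> "tlsfh" -> "aszmo" -> "zryln"
  "ydx" -> "zey" -> "zy" -> "y" -> "f" -> "e"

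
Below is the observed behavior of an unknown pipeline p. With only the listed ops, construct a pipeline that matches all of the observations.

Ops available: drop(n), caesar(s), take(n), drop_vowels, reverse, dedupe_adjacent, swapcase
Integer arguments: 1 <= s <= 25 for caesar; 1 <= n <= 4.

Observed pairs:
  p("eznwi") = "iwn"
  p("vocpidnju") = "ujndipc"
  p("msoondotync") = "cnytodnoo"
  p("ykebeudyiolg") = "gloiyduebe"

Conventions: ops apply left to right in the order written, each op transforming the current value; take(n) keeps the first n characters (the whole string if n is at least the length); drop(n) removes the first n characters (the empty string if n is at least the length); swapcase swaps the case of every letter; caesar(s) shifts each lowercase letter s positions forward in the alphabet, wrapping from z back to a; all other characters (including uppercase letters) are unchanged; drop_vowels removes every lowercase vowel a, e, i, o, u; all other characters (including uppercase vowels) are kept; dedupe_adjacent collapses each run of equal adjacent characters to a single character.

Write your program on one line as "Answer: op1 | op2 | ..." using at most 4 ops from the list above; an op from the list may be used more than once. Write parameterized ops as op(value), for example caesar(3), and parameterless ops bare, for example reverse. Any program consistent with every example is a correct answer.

drop(2) | swapcase | reverse | swapcase

Check, running the answer program on each example:
  "eznwi" -> "nwi" -> "NWI" -> "IWN" -> "iwn"
  "vocpidnju" -> "cpidnju" -> "CPIDNJU" -> "UJNDIPC" -> "ujndipc"
  "msoondotync" -> "oondotync" -> "OONDOTYNC" -> "CNYTODNOO" -> "cnytodnoo"
  "ykebeudyiolg" -> "ebeudyiolg" -> "EBEUDYIOLG" -> "GLOIYDUEBE" -> "gloiyduebe"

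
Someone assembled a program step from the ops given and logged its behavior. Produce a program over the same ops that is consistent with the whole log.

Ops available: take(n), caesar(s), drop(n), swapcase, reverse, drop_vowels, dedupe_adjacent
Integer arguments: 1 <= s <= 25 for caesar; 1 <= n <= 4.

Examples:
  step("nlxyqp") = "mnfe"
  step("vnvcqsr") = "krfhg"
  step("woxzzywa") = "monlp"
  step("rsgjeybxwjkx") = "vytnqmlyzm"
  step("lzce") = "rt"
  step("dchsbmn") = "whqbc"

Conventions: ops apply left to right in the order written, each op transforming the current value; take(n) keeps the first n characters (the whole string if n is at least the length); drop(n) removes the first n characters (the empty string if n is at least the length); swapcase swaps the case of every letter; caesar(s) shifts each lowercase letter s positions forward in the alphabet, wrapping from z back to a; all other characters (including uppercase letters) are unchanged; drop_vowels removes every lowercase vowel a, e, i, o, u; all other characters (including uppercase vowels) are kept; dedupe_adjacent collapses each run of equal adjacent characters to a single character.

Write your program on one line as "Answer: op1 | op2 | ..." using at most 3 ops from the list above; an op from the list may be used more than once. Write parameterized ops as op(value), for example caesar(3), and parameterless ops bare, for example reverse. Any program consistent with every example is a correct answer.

drop(2) | dedupe_adjacent | caesar(15)

Check, running the answer program on each example:
  "nlxyqp" -> "xyqp" -> "xyqp" -> "mnfe"
  "vnvcqsr" -> "vcqsr" -> "vcqsr" -> "krfhg"
  "woxzzywa" -> "xzzywa" -> "xzywa" -> "monlp"
  "rsgjeybxwjkx" -> "gjeybxwjkx" -> "gjeybxwjkx" -> "vytnqmlyzm"
  "lzce" -> "ce" -> "ce" -> "rt"
  "dchsbmn" -> "hsbmn" -> "hsbmn" -> "whqbc"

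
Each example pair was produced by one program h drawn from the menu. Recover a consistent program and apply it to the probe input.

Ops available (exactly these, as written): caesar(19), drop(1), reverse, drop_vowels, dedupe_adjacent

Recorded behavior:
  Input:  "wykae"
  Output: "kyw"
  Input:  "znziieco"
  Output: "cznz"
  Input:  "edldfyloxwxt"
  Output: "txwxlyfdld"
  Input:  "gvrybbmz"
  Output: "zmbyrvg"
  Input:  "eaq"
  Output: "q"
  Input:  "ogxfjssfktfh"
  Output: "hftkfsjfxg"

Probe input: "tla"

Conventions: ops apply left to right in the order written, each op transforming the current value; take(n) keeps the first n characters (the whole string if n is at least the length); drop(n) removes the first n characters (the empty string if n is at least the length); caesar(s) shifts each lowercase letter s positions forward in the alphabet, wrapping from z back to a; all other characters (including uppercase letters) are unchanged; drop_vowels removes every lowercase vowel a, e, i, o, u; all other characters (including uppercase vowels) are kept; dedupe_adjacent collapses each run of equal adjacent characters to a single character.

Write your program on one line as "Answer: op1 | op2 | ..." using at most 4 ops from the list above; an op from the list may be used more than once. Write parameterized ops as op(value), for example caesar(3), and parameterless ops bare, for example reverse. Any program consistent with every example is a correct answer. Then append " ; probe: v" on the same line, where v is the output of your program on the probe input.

drop_vowels | reverse | dedupe_adjacent ; probe: "lt"

Check, running the answer program on each example:
  "wykae" -> "wyk" -> "kyw" -> "kyw"
  "znziieco" -> "znzc" -> "cznz" -> "cznz"
  "edldfyloxwxt" -> "dldfylxwxt" -> "txwxlyfdld" -> "txwxlyfdld"
  "gvrybbmz" -> "gvrybbmz" -> "zmbbyrvg" -> "zmbyrvg"
  "eaq" -> "q" -> "q" -> "q"
  "ogxfjssfktfh" -> "gxfjssfktfh" -> "hftkfssjfxg" -> "hftkfsjfxg"
  probe: "tla" -> "tl" -> "lt" -> "lt"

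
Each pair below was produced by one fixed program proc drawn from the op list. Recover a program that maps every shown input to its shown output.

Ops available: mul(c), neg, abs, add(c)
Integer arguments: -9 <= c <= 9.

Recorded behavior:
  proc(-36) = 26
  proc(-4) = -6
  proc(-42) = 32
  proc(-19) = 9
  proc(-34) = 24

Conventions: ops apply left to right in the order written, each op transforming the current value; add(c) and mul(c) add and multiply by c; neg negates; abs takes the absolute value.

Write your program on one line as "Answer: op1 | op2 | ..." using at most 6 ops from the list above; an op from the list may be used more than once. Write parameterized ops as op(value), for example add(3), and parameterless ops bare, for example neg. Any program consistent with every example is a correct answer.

abs | add(-6) | neg | add(4) | mul(-1)

Check, running the answer program on each example:
  -36 -> 36 -> 30 -> -30 -> -26 -> 26
  -4 -> 4 -> -2 -> 2 -> 6 -> -6
  -42 -> 42 -> 36 -> -36 -> -32 -> 32
  -19 -> 19 -> 13 -> -13 -> -9 -> 9
  -34 -> 34 -> 28 -> -28 -> -24 -> 24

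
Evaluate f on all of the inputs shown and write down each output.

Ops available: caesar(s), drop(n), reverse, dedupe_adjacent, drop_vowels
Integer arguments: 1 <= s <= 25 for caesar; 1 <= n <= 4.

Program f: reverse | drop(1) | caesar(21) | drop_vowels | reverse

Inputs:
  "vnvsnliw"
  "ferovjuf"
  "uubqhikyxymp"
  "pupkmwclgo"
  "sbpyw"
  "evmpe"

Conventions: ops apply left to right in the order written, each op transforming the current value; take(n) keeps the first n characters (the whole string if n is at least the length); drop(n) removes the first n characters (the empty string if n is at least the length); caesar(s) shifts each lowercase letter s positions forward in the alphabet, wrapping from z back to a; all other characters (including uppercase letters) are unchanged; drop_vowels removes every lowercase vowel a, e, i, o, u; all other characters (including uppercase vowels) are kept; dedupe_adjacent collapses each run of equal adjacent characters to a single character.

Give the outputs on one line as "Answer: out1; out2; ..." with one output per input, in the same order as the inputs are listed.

"qqngd"; "zmjqp"; "ppwlcdftsth"; "kpkfhrxgb"; "nwkt"; "zqhk"

Execution, op by op:
  "vnvsnliw" -> "wilnsvnv" -> "ilnsvnv" -> "dginqiq" -> "dgnqq" -> "qqngd"
  "ferovjuf" -> "fujvoref" -> "ujvoref" -> "peqjmza" -> "pqjmz" -> "zmjqp"
  "uubqhikyxymp" -> "pmyxykihqbuu" -> "myxykihqbuu" -> "htstfdclwpp" -> "htstfdclwpp" -> "ppwlcdftsth"
  "pupkmwclgo" -> "oglcwmkpup" -> "glcwmkpup" -> "bgxrhfkpk" -> "bgxrhfkpk" -> "kpkfhrxgb"
  "sbpyw" -> "wypbs" -> "ypbs" -> "tkwn" -> "tkwn" -> "nwkt"
  "evmpe" -> "epmve" -> "pmve" -> "khqz" -> "khqz" -> "zqhk"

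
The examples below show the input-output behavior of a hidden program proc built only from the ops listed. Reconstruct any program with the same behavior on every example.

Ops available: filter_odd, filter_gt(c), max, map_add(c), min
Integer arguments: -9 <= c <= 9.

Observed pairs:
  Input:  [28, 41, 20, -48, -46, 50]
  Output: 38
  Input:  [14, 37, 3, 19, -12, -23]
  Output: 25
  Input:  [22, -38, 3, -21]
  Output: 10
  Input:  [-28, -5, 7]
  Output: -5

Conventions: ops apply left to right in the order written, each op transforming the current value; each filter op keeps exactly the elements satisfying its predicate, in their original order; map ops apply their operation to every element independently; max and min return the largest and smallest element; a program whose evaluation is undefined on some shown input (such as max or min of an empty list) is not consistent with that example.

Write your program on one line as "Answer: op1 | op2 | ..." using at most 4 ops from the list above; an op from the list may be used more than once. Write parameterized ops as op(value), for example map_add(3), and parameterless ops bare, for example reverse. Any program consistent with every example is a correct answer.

map_add(-5) | map_add(-7) | max

Check, running the answer program on each example:
  [28, 41, 20, -48, -46, 50] -> [23, 36, 15, -53, -51, 45] -> [16, 29, 8, -60, -58, 38] -> 38
  [14, 37, 3, 19, -12, -23] -> [9, 32, -2, 14, -17, -28] -> [2, 25, -9, 7, -24, -35] -> 25
  [22, -38, 3, -21] -> [17, -43, -2, -26] -> [10, -50, -9, -33] -> 10
  [-28, -5, 7] -> [-33, -10, 2] -> [-40, -17, -5] -> -5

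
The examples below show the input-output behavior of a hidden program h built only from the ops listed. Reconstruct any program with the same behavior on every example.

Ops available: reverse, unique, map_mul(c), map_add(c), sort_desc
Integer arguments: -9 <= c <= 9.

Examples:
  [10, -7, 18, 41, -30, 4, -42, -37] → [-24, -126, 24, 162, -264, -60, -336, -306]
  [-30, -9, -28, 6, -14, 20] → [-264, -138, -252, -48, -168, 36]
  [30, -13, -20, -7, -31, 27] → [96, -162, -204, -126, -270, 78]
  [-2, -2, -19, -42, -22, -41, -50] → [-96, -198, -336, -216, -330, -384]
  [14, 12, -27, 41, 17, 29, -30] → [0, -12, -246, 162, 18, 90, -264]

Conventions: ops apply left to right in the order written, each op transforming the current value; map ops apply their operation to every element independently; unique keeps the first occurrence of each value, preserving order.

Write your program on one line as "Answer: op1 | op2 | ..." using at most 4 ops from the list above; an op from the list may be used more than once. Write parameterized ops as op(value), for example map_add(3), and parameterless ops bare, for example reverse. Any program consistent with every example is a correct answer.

map_add(-8) | unique | map_add(-6) | map_mul(6)

Check, running the answer program on each example:
  [10, -7, 18, 41, -30, 4, -42, -37] -> [2, -15, 10, 33, -38, -4, -50, -45] -> [2, -15, 10, 33, -38, -4, -50, -45] -> [-4, -21, 4, 27, -44, -10, -56, -51] -> [-24, -126, 24, 162, -264, -60, -336, -306]
  [-30, -9, -28, 6, -14, 20] -> [-38, -17, -36, -2, -22, 12] -> [-38, -17, -36, -2, -22, 12] -> [-44, -23, -42, -8, -28, 6] -> [-264, -138, -252, -48, -168, 36]
  [30, -13, -20, -7, -31, 27] -> [22, -21, -28, -15, -39, 19] -> [22, -21, -28, -15, -39, 19] -> [16, -27, -34, -21, -45, 13] -> [96, -162, -204, -126, -270, 78]
  [-2, -2, -19, -42, -22, -41, -50] -> [-10, -10, -27, -50, -30, -49, -58] -> [-10, -27, -50, -30, -49, -58] -> [-16, -33, -56, -36, -55, -64] -> [-96, -198, -336, -216, -330, -384]
  [14, 12, -27, 41, 17, 29, -30] -> [6, 4, -35, 33, 9, 21, -38] -> [6, 4, -35, 33, 9, 21, -38] -> [0, -2, -41, 27, 3, 15, -44] -> [0, -12, -246, 162, 18, 90, -264]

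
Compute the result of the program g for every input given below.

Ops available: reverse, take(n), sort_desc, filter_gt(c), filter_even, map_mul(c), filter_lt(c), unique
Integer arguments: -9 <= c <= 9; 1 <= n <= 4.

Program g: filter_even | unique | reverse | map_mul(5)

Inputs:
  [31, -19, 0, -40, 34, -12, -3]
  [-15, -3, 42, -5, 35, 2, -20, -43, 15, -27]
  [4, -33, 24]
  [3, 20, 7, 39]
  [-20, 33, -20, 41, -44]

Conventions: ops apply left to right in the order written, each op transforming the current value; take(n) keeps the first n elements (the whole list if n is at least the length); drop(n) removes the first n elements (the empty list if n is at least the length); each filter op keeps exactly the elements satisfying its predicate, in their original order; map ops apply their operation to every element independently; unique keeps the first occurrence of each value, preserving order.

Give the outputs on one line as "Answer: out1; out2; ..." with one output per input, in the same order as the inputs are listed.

[-60, 170, -200, 0]; [-100, 10, 210]; [120, 20]; [100]; [-220, -100]

Execution, op by op:
  [31, -19, 0, -40, 34, -12, -3] -> [0, -40, 34, -12] -> [0, -40, 34, -12] -> [-12, 34, -40, 0] -> [-60, 170, -200, 0]
  [-15, -3, 42, -5, 35, 2, -20, -43, 15, -27] -> [42, 2, -20] -> [42, 2, -20] -> [-20, 2, 42] -> [-100, 10, 210]
  [4, -33, 24] -> [4, 24] -> [4, 24] -> [24, 4] -> [120, 20]
  [3, 20, 7, 39] -> [20] -> [20] -> [20] -> [100]
  [-20, 33, -20, 41, -44] -> [-20, -20, -44] -> [-20, -44] -> [-44, -20] -> [-220, -100]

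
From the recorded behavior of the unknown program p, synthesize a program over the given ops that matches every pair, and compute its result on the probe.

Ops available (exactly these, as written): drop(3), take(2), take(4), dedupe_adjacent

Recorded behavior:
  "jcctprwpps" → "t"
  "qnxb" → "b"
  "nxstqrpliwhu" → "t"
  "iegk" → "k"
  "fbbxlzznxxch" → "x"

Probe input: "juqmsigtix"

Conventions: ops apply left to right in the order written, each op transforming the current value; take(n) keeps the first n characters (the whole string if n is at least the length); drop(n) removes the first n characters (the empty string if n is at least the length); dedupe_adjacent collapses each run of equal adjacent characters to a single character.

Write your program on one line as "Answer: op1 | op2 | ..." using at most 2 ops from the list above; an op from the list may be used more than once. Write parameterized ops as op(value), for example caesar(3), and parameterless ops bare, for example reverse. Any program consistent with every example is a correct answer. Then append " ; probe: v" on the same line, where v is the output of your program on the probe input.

take(4) | drop(3) ; probe: "m"

Check, running the answer program on each example:
  "jcctprwpps" -> "jcct" -> "t"
  "qnxb" -> "qnxb" -> "b"
  "nxstqrpliwhu" -> "nxst" -> "t"
  "iegk" -> "iegk" -> "k"
  "fbbxlzznxxch" -> "fbbx" -> "x"
  probe: "juqmsigtix" -> "juqm" -> "m"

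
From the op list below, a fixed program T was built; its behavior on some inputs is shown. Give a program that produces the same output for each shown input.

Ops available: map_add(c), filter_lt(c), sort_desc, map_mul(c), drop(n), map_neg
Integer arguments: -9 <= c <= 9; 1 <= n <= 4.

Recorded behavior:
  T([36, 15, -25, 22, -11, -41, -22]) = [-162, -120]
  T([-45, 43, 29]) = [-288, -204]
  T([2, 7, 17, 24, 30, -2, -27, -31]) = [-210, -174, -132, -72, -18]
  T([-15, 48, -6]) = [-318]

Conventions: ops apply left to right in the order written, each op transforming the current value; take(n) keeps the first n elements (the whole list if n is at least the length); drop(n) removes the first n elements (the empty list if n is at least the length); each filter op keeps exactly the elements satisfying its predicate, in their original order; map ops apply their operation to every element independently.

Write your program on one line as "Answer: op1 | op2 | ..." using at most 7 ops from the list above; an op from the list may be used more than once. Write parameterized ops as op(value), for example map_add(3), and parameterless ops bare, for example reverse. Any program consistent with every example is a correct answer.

drop(1) | map_add(8) | map_add(-3) | sort_desc | map_mul(-6) | filter_lt(6)

Check, running the answer program on each example:
  [36, 15, -25, 22, -11, -41, -22] -> [15, -25, 22, -11, -41, -22] -> [23, -17, 30, -3, -33, -14] -> [20, -20, 27, -6, -36, -17] -> [27, 20, -6, -17, -20, -36] -> [-162, -120, 36, 102, 120, 216] -> [-162, -120]
  [-45, 43, 29] -> [43, 29] -> [51, 37] -> [48, 34] -> [48, 34] -> [-288, -204] -> [-288, -204]
  [2, 7, 17, 24, 30, -2, -27, -31] -> [7, 17, 24, 30, -2, -27, -31] -> [15, 25, 32, 38, 6, -19, -23] -> [12, 22, 29, 35, 3, -22, -26] -> [35, 29, 22, 12, 3, -22, -26] -> [-210, -174, -132, -72, -18, 132, 156] -> [-210, -174, -132, -72, -18]
  [-15, 48, -6] -> [48, -6] -> [56, 2] -> [53, -1] -> [53, -1] -> [-318, 6] -> [-318]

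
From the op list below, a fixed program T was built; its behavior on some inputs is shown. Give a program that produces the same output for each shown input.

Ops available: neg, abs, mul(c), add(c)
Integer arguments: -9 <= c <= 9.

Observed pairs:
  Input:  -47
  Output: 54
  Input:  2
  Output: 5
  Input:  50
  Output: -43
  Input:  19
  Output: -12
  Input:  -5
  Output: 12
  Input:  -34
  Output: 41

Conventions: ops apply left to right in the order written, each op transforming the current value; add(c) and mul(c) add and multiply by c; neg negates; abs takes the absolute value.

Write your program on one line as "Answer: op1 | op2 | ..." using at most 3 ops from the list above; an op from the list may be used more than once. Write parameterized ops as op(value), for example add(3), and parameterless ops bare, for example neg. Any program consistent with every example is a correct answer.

add(-7) | neg

Check, running the answer program on each example:
  -47 -> -54 -> 54
  2 -> -5 -> 5
  50 -> 43 -> -43
  19 -> 12 -> -12
  -5 -> -12 -> 12
  -34 -> -41 -> 41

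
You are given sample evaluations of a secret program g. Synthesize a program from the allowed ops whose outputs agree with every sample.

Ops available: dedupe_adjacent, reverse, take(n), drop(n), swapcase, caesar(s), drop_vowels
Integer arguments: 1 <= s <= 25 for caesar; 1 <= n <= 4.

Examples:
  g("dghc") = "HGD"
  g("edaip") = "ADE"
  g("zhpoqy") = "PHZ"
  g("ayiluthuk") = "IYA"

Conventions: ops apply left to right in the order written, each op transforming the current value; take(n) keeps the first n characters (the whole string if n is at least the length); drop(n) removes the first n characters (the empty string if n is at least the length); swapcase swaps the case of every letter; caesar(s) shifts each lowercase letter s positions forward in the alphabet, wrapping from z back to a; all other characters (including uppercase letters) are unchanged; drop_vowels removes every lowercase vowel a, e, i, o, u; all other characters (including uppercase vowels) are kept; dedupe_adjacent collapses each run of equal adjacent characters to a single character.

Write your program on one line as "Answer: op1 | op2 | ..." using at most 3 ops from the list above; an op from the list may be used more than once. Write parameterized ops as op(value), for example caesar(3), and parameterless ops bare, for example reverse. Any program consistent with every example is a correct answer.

take(3) | swapcase | reverse

Check, running the answer program on each example:
  "dghc" -> "dgh" -> "DGH" -> "HGD"
  "edaip" -> "eda" -> "EDA" -> "ADE"
  "zhpoqy" -> "zhp" -> "ZHP" -> "PHZ"
  "ayiluthuk" -> "ayi" -> "AYI" -> "IYA"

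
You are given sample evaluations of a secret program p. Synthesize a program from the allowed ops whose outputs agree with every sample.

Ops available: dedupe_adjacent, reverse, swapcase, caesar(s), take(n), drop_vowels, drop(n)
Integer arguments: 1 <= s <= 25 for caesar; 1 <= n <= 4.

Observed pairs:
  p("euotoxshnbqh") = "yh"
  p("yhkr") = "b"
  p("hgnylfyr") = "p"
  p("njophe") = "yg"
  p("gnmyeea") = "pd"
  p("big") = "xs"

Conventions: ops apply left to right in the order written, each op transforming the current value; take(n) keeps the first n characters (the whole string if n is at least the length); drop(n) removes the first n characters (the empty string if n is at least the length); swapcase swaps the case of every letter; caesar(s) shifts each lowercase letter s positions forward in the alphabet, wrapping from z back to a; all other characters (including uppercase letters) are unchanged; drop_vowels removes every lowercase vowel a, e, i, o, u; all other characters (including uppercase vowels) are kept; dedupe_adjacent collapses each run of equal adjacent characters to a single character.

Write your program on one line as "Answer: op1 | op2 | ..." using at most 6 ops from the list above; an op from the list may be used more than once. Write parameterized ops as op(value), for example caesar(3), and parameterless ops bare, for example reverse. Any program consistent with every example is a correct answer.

drop_vowels | reverse | caesar(12) | take(2) | caesar(5) | drop_vowels

Check, running the answer program on each example:
  "euotoxshnbqh" -> "txshnbqh" -> "hqbnhsxt" -> "tcnztejf" -> "tc" -> "yh" -> "yh"
  "yhkr" -> "yhkr" -> "rkhy" -> "dwtk" -> "dw" -> "ib" -> "b"
  "hgnylfyr" -> "hgnylfyr" -> "ryflyngh" -> "dkrxkzst" -> "dk" -> "ip" -> "p"
  "njophe" -> "njph" -> "hpjn" -> "tbvz" -> "tb" -> "yg" -> "yg"
  "gnmyeea" -> "gnmy" -> "ymng" -> "kyzs" -> "ky" -> "pd" -> "pd"
  "big" -> "bg" -> "gb" -> "sn" -> "sn" -> "xs" -> "xs"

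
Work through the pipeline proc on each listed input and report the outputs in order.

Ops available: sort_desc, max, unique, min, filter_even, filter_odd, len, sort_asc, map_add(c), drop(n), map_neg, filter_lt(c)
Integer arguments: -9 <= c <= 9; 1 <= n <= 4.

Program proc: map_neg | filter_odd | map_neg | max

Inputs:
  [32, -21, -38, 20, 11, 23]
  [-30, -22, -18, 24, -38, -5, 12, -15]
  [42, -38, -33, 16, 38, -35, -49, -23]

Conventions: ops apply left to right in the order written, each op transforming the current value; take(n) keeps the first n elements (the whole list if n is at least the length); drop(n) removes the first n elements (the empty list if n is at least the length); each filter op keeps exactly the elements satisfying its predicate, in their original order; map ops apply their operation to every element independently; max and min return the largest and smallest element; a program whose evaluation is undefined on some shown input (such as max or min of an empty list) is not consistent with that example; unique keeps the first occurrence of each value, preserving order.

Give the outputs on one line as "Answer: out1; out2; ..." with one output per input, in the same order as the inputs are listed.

23; -5; -23

Execution, op by op:
  [32, -21, -38, 20, 11, 23] -> [-32, 21, 38, -20, -11, -23] -> [21, -11, -23] -> [-21, 11, 23] -> 23
  [-30, -22, -18, 24, -38, -5, 12, -15] -> [30, 22, 18, -24, 38, 5, -12, 15] -> [5, 15] -> [-5, -15] -> -5
  [42, -38, -33, 16, 38, -35, -49, -23] -> [-42, 38, 33, -16, -38, 35, 49, 23] -> [33, 35, 49, 23] -> [-33, -35, -49, -23] -> -23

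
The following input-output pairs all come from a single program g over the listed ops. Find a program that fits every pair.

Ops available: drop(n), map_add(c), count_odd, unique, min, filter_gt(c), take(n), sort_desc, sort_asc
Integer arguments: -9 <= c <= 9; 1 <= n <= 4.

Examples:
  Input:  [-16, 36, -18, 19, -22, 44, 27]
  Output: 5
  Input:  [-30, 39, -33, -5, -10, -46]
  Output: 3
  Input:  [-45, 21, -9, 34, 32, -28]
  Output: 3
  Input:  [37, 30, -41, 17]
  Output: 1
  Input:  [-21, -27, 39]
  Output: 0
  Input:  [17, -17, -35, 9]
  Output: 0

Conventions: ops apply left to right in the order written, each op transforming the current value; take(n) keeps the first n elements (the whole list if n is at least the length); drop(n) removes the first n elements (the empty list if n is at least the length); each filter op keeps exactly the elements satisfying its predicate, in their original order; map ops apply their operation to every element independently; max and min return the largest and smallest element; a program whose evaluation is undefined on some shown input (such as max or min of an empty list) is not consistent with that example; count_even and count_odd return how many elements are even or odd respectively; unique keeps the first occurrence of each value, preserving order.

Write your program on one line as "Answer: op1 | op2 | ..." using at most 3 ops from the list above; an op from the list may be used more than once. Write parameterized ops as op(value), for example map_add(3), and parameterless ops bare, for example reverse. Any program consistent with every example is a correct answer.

map_add(3) | count_odd

Check, running the answer program on each example:
  [-16, 36, -18, 19, -22, 44, 27] -> [-13, 39, -15, 22, -19, 47, 30] -> 5
  [-30, 39, -33, -5, -10, -46] -> [-27, 42, -30, -2, -7, -43] -> 3
  [-45, 21, -9, 34, 32, -28] -> [-42, 24, -6, 37, 35, -25] -> 3
  [37, 30, -41, 17] -> [40, 33, -38, 20] -> 1
  [-21, -27, 39] -> [-18, -24, 42] -> 0
  [17, -17, -35, 9] -> [20, -14, -32, 12] -> 0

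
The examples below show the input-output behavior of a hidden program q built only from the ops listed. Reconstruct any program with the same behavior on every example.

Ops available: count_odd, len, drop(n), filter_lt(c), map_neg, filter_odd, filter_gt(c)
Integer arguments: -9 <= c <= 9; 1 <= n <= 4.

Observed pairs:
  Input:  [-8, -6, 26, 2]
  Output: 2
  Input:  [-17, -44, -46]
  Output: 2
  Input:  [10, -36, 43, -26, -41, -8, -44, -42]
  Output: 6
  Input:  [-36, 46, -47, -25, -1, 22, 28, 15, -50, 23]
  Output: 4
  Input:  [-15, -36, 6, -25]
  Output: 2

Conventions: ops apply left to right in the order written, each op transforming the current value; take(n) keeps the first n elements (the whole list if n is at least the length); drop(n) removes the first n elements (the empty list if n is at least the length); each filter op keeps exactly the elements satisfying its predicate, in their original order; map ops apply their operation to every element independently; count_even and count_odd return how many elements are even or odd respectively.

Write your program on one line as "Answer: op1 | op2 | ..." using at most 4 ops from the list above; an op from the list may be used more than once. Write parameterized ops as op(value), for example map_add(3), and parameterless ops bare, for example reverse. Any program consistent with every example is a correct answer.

drop(1) | filter_lt(3) | len

Check, running the answer program on each example:
  [-8, -6, 26, 2] -> [-6, 26, 2] -> [-6, 2] -> 2
  [-17, -44, -46] -> [-44, -46] -> [-44, -46] -> 2
  [10, -36, 43, -26, -41, -8, -44, -42] -> [-36, 43, -26, -41, -8, -44, -42] -> [-36, -26, -41, -8, -44, -42] -> 6
  [-36, 46, -47, -25, -1, 22, 28, 15, -50, 23] -> [46, -47, -25, -1, 22, 28, 15, -50, 23] -> [-47, -25, -1, -50] -> 4
  [-15, -36, 6, -25] -> [-36, 6, -25] -> [-36, -25] -> 2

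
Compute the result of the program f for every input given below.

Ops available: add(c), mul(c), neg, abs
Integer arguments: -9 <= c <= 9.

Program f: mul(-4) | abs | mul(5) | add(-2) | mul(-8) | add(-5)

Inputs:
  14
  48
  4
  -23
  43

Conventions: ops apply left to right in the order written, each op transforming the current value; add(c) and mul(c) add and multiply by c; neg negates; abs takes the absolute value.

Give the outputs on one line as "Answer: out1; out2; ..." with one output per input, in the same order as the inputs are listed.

-2229; -7669; -629; -3669; -6869

Execution, op by op:
  14 -> -56 -> 56 -> 280 -> 278 -> -2224 -> -2229
  48 -> -192 -> 192 -> 960 -> 958 -> -7664 -> -7669
  4 -> -16 -> 16 -> 80 -> 78 -> -624 -> -629
  -23 -> 92 -> 92 -> 460 -> 458 -> -3664 -> -3669
  43 -> -172 -> 172 -> 860 -> 858 -> -6864 -> -6869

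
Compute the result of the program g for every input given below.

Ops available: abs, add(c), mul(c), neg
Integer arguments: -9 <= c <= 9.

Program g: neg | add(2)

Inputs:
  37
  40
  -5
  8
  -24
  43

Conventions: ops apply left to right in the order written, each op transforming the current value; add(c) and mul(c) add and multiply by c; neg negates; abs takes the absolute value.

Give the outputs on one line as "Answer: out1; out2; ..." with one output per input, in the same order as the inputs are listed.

Execution, op by op:
  37 -> -37 -> -35
  40 -> -40 -> -38
  -5 -> 5 -> 7
  8 -> -8 -> -6
  -24 -> 24 -> 26
  43 -> -43 -> -41

-35; -38; 7; -6; 26; -41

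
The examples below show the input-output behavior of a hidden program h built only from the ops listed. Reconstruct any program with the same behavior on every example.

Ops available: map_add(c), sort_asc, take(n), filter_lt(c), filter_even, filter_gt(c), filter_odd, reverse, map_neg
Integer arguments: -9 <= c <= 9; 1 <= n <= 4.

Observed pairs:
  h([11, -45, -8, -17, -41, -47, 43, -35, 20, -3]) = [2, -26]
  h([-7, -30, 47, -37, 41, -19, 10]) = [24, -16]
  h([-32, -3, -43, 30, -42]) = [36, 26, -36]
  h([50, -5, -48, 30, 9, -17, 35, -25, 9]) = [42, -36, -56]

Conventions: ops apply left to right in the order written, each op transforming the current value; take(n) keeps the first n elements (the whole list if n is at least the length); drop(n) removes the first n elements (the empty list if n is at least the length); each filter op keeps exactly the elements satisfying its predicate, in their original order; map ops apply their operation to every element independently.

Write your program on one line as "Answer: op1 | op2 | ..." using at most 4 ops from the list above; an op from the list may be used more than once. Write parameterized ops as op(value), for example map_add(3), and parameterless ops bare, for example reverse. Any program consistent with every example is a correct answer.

filter_even | sort_asc | map_add(6) | map_neg

Check, running the answer program on each example:
  [11, -45, -8, -17, -41, -47, 43, -35, 20, -3] -> [-8, 20] -> [-8, 20] -> [-2, 26] -> [2, -26]
  [-7, -30, 47, -37, 41, -19, 10] -> [-30, 10] -> [-30, 10] -> [-24, 16] -> [24, -16]
  [-32, -3, -43, 30, -42] -> [-32, 30, -42] -> [-42, -32, 30] -> [-36, -26, 36] -> [36, 26, -36]
  [50, -5, -48, 30, 9, -17, 35, -25, 9] -> [50, -48, 30] -> [-48, 30, 50] -> [-42, 36, 56] -> [42, -36, -56]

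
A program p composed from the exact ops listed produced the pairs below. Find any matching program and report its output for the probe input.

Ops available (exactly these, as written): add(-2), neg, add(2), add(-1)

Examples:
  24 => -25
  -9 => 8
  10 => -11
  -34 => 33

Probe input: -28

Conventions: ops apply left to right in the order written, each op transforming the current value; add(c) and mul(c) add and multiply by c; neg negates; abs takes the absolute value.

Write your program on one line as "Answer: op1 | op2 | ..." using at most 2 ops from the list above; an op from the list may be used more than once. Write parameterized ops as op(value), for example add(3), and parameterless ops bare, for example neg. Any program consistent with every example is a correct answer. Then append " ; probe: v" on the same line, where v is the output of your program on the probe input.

neg | add(-1) ; probe: 27

Check, running the answer program on each example:
  24 -> -24 -> -25
  -9 -> 9 -> 8
  10 -> -10 -> -11
  -34 -> 34 -> 33
  probe: -28 -> 28 -> 27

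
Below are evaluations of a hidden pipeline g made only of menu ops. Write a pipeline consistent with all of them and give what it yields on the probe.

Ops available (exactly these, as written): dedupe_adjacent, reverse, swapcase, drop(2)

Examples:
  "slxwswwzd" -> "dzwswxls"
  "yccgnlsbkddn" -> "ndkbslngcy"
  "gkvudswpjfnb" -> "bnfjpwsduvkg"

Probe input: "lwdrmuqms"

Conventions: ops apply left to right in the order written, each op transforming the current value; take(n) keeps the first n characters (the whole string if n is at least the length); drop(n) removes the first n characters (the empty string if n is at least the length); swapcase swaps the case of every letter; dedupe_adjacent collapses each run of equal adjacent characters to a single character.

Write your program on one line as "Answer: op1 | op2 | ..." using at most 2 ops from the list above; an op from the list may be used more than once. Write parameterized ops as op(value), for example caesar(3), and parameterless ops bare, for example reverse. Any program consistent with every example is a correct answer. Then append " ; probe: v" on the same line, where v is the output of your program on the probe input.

dedupe_adjacent | reverse ; probe: "smqumrdwl"

Check, running the answer program on each example:
  "slxwswwzd" -> "slxwswzd" -> "dzwswxls"
  "yccgnlsbkddn" -> "ycgnlsbkdn" -> "ndkbslngcy"
  "gkvudswpjfnb" -> "gkvudswpjfnb" -> "bnfjpwsduvkg"
  probe: "lwdrmuqms" -> "lwdrmuqms" -> "smqumrdwl"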